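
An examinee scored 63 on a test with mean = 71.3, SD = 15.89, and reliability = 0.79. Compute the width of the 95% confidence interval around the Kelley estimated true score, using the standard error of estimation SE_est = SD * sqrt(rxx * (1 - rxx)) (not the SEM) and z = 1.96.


True score estimate = 0.79*63 + 0.21*71.3 = 64.743
SE_est = SD * sqrt(rxx * (1 - rxx)) = 15.89 * sqrt(0.79 * 0.21) = 15.89 * sqrt(0.1659) = 6.472128
CI = T_est +/- z * SE_est, so width = 2 * z * SE_est = 2 * 1.96 * 6.472128
Width = 25.3707

25.3707


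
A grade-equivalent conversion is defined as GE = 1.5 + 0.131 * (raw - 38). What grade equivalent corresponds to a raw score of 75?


raw - median = 75 - 38 = 37
slope * diff = 0.131 * 37 = 4.847
GE = 1.5 + 4.847
GE = 6.347

6.347


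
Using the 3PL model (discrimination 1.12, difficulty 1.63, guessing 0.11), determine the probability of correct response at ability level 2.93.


logit = 1.12*(2.93 - 1.63) = 1.456
P* = 1/(1 + exp(-1.456)) = 0.8109
P = 0.11 + (1 - 0.11) * 0.8109
P = 0.8317

0.8317


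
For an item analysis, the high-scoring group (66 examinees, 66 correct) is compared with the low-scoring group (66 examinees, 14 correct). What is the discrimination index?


p_upper = 66/66 = 1.0
p_lower = 14/66 = 0.2121
D = 1.0 - 0.2121 = 0.7879

0.7879


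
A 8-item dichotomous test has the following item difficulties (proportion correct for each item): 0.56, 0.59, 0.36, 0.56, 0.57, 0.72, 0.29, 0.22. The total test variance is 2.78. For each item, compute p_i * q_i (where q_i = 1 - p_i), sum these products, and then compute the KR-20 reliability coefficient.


For each item, compute p_i * q_i:
  Item 1: 0.56 * 0.44 = 0.2464
  Item 2: 0.59 * 0.41 = 0.2419
  Item 3: 0.36 * 0.64 = 0.2304
  Item 4: 0.56 * 0.44 = 0.2464
  Item 5: 0.57 * 0.43 = 0.2451
  Item 6: 0.72 * 0.28 = 0.2016
  Item 7: 0.29 * 0.71 = 0.2059
  Item 8: 0.22 * 0.78 = 0.1716
Sum(p_i * q_i) = 0.2464 + 0.2419 + 0.2304 + 0.2464 + 0.2451 + 0.2016 + 0.2059 + 0.1716 = 1.7893
KR-20 = (k/(k-1)) * (1 - Sum(p_i*q_i) / Var_total)
= (8/7) * (1 - 1.7893/2.78)
= 1.1429 * 0.3564
KR-20 = 0.4073

0.4073


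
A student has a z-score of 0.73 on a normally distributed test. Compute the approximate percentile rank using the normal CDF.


CDF(z) = 0.5 * (1 + erf(z/sqrt(2)))
erf(0.5162) = 0.5346
CDF = 0.7673
Percentile rank = 0.7673 * 100 = 76.73

76.73


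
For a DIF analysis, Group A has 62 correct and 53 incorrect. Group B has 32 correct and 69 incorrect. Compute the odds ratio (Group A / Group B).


Odds_A = 62/53 = 1.1698
Odds_B = 32/69 = 0.4638
OR = Odds_A / Odds_B = 1.1698 / 0.4638
Exactly, OR = (62 * 69) / (53 * 32) = 4278 / 1696
OR = 2.5224

2.5224


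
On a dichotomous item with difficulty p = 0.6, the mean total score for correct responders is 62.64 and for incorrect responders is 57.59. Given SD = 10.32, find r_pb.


q = 1 - p = 0.4
rpb = ((M1 - M0) / SD) * sqrt(p * q)
rpb = ((62.64 - 57.59) / 10.32) * sqrt(0.6 * 0.4)
rpb = 0.2397

0.2397


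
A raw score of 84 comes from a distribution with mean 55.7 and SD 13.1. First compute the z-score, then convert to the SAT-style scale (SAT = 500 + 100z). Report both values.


z = (X - mean) / SD = (84 - 55.7) / 13.1
z = 28.3 / 13.1
z = 2.1603
SAT-scale = SAT = 500 + 100z
Carry z at full precision (z = 28.3 / 13.1) into the conversion:
SAT-scale = 500 + 100 * (28.3 / 13.1) = 500 + 2830 / 13.1
SAT-scale = 500 + 216.0305
SAT-scale = 716.0305

716.0305


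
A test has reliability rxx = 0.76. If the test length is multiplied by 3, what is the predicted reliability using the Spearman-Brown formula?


r_new = (n * rxx) / (1 + (n-1) * rxx)
r_new = (3 * 0.76) / (1 + 2 * 0.76)
r_new = 2.28 / 2.52
r_new = 0.9048

0.9048


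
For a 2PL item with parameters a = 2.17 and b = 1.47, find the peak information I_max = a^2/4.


For 2PL, max info at theta = b = 1.47
I_max = a^2 / 4 = 2.17^2 / 4
= 4.7089 / 4
I_max = 1.1772

1.1772


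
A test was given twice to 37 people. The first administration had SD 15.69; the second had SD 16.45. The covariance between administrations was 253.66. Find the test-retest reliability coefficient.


r = cov(X,Y) / (SD_X * SD_Y)
r = 253.66 / (15.69 * 16.45)
r = 253.66 / 258.1005
r = 0.9828

0.9828


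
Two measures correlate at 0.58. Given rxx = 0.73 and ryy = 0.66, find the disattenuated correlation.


r_corrected = rxy / sqrt(rxx * ryy)
= 0.58 / sqrt(0.73 * 0.66)
= 0.58 / sqrt(0.4818)
= 0.58 / 0.694118
r_corrected = 0.8356

0.8356


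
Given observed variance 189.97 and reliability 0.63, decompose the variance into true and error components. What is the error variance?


var_true = rxx * var_obs = 0.63 * 189.97 = 119.6811
var_error = var_obs - var_true
var_error = 189.97 - 119.6811
var_error = 70.2889

70.2889


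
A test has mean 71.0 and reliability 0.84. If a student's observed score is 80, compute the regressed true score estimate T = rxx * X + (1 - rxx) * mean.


T_est = rxx * X + (1 - rxx) * mean
T_est = 0.84 * 80 + 0.16 * 71.0
T_est = 67.2 + 11.36
T_est = 78.56

78.56


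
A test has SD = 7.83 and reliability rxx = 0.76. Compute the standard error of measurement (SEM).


SEM = SD * sqrt(1 - rxx)
SEM = 7.83 * sqrt(1 - 0.76)
SEM = 7.83 * sqrt(0.24) = 7.83 * 0.489898
SEM = 3.8359

3.8359


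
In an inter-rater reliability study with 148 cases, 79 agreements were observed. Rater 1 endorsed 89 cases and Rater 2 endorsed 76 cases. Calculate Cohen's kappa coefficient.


P_o = 79/148 = 0.533784
P_e = (89*76 + 59*72) / 21904 = 0.502739
kappa = (P_o - P_e) / (1 - P_e)
kappa = (0.533784 - 0.502739) / (1 - 0.502739)
kappa = 0.0624

0.0624


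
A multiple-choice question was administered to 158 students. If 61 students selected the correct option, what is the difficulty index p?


Item difficulty p = number correct / total examinees
p = 61 / 158
p = 0.3861

0.3861


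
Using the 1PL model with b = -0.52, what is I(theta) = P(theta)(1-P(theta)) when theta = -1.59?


P = 1/(1+exp(-(-1.59--0.52))) = 0.2554
I = P*(1-P) = 0.2554 * 0.7446
I = 0.1902

0.1902


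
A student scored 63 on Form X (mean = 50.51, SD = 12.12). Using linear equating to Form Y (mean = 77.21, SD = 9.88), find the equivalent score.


slope = SD_Y / SD_X = 9.88 / 12.12 ~ 0.8152
intercept = mean_Y - slope * mean_X = 77.21 - (9.88 / 12.12) * 50.51 ~ 36.0352
Y = slope * X + intercept. To avoid rounding drift from the rounded slope/intercept, evaluate the equivalent form Y = mean_Y + SD_Y * (X - mean_X) / SD_X at full precision:
Y = 77.21 + 9.88 * (63 - 50.51) / 12.12
Y = 77.21 + 9.88 * 12.49 / 12.12
Y = 77.21 + 123.4012 / 12.12
Y = 77.21 + 10.1816
Y = 87.3916

87.3916


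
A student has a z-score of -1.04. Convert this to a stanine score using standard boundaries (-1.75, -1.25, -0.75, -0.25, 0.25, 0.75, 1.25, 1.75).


Stanine boundaries: [-1.75, -1.25, -0.75, -0.25, 0.25, 0.75, 1.25, 1.75]
z = -1.04
Check each boundary:
  z >= -1.75 -> could be stanine 2
  z >= -1.25 -> could be stanine 3
  z < -0.75
  z < -0.25
  z < 0.25
  z < 0.75
  z < 1.25
  z < 1.75
Highest qualifying boundary gives stanine = 3

3


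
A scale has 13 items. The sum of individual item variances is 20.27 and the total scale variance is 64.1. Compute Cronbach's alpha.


alpha = (k/(k-1)) * (1 - sum(si^2)/s_total^2)
= (13/12) * (1 - 20.27/64.1)
alpha = 0.7408

0.7408


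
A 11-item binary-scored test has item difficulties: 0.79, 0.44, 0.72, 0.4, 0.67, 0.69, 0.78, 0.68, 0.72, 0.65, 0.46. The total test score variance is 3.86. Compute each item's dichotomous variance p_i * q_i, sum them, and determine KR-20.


For each item, compute p_i * q_i:
  Item 1: 0.79 * 0.21 = 0.1659
  Item 2: 0.44 * 0.56 = 0.2464
  Item 3: 0.72 * 0.28 = 0.2016
  Item 4: 0.4 * 0.6 = 0.24
  Item 5: 0.67 * 0.33 = 0.2211
  Item 6: 0.69 * 0.31 = 0.2139
  Item 7: 0.78 * 0.22 = 0.1716
  Item 8: 0.68 * 0.32 = 0.2176
  Item 9: 0.72 * 0.28 = 0.2016
  Item 10: 0.65 * 0.35 = 0.2275
  Item 11: 0.46 * 0.54 = 0.2484
Sum(p_i * q_i) = 0.1659 + 0.2464 + 0.2016 + 0.24 + 0.2211 + 0.2139 + 0.1716 + 0.2176 + 0.2016 + 0.2275 + 0.2484 = 2.3556
KR-20 = (k/(k-1)) * (1 - Sum(p_i*q_i) / Var_total)
= (11/10) * (1 - 2.3556/3.86)
= 1.1 * 0.3897
KR-20 = 0.4287

0.4287


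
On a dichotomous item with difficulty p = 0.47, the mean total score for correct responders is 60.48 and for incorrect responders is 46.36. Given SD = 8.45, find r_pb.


q = 1 - p = 0.53
rpb = ((M1 - M0) / SD) * sqrt(p * q)
rpb = ((60.48 - 46.36) / 8.45) * sqrt(0.47 * 0.53)
rpb = 0.834

0.834


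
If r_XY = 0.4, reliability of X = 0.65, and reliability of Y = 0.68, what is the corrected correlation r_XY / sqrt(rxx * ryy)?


r_corrected = rxy / sqrt(rxx * ryy)
= 0.4 / sqrt(0.65 * 0.68)
= 0.4 / sqrt(0.442)
= 0.4 / 0.664831
r_corrected = 0.6017

0.6017


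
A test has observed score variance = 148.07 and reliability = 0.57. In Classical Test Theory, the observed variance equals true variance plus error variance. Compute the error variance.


var_true = rxx * var_obs = 0.57 * 148.07 = 84.3999
var_error = var_obs - var_true
var_error = 148.07 - 84.3999
var_error = 63.6701

63.6701


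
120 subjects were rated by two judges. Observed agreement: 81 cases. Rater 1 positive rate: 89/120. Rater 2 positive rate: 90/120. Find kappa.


P_o = 81/120 = 0.675
P_e = (89*90 + 31*30) / 14400 = 0.620833
kappa = (P_o - P_e) / (1 - P_e)
kappa = (0.675 - 0.620833) / (1 - 0.620833)
kappa = 0.1429

0.1429


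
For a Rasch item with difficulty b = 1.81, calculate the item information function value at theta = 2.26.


P = 1/(1+exp(-(2.26-1.81))) = 0.6106
I = P*(1-P) = 0.6106 * 0.3894
I = 0.2378

0.2378


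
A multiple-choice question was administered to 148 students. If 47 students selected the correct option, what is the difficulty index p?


Item difficulty p = number correct / total examinees
p = 47 / 148
p = 0.3176

0.3176


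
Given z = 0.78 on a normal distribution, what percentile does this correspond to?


CDF(z) = 0.5 * (1 + erf(z/sqrt(2)))
erf(0.5515) = 0.5646
CDF = 0.7823
Percentile rank = 0.7823 * 100 = 78.23

78.23


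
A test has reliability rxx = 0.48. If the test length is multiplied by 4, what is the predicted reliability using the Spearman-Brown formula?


r_new = (n * rxx) / (1 + (n-1) * rxx)
r_new = (4 * 0.48) / (1 + 3 * 0.48)
r_new = 1.92 / 2.44
r_new = 0.7869

0.7869


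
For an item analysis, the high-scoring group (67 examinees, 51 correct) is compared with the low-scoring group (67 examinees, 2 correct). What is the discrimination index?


p_upper = 51/67 = 0.7612
p_lower = 2/67 = 0.0299
D = 0.7612 - 0.0299 = 0.7313

0.7313


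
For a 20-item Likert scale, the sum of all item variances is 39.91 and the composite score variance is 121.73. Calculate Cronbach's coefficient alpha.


alpha = (k/(k-1)) * (1 - sum(si^2)/s_total^2)
= (20/19) * (1 - 39.91/121.73)
alpha = 0.7075

0.7075


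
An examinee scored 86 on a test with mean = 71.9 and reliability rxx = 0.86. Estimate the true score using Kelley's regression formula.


T_est = rxx * X + (1 - rxx) * mean
T_est = 0.86 * 86 + 0.14 * 71.9
T_est = 73.96 + 10.066
T_est = 84.026

84.026


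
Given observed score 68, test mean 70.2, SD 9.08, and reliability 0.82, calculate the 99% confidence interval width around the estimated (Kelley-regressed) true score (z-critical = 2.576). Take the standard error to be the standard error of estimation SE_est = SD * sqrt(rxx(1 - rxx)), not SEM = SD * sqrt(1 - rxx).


True score estimate = 0.82*68 + 0.18*70.2 = 68.396
SE_est = SD * sqrt(rxx * (1 - rxx)) = 9.08 * sqrt(0.82 * 0.18) = 9.08 * sqrt(0.1476) = 3.488422
CI = T_est +/- z * SE_est, so width = 2 * z * SE_est = 2 * 2.576 * 3.488422
Width = 17.9724

17.9724


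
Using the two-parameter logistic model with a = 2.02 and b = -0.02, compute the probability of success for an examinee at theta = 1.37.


a*(theta - b) = 2.02 * (1.37 - -0.02) = 2.8078
exp(-2.8078) = 0.0603
P = 1 / (1 + 0.0603)
P = 0.9431

0.9431


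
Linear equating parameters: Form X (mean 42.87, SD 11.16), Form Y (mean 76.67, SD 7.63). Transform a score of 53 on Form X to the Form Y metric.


slope = SD_Y / SD_X = 7.63 / 11.16 ~ 0.6837
intercept = mean_Y - slope * mean_X = 76.67 - (7.63 / 11.16) * 42.87 ~ 47.3601
Y = slope * X + intercept. To avoid rounding drift from the rounded slope/intercept, evaluate the equivalent form Y = mean_Y + SD_Y * (X - mean_X) / SD_X at full precision:
Y = 76.67 + 7.63 * (53 - 42.87) / 11.16
Y = 76.67 + 7.63 * 10.13 / 11.16
Y = 76.67 + 77.2919 / 11.16
Y = 76.67 + 6.9258
Y = 83.5958

83.5958


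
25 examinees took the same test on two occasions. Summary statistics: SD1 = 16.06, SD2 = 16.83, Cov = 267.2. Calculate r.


r = cov(X,Y) / (SD_X * SD_Y)
r = 267.2 / (16.06 * 16.83)
r = 267.2 / 270.2898
r = 0.9886

0.9886


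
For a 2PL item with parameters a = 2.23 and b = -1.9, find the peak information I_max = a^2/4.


For 2PL, max info at theta = b = -1.9
I_max = a^2 / 4 = 2.23^2 / 4
= 4.9729 / 4
I_max = 1.2432

1.2432


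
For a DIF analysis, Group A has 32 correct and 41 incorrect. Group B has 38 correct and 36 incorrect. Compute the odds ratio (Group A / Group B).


Odds_A = 32/41 = 0.7805
Odds_B = 38/36 = 1.0556
OR = Odds_A / Odds_B = 0.7805 / 1.0556
Exactly, OR = (32 * 36) / (41 * 38) = 1152 / 1558
OR = 0.7394

0.7394


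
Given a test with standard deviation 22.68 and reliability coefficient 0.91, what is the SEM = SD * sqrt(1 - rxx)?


SEM = SD * sqrt(1 - rxx)
SEM = 22.68 * sqrt(1 - 0.91)
SEM = 22.68 * sqrt(0.09) = 22.68 * 0.3
SEM = 6.804

6.804


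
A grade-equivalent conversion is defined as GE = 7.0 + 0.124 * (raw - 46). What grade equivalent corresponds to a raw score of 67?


raw - median = 67 - 46 = 21
slope * diff = 0.124 * 21 = 2.604
GE = 7.0 + 2.604
GE = 9.604

9.604


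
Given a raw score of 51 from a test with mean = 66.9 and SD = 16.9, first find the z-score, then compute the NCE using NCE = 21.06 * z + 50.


z = (X - mean) / SD = (51 - 66.9) / 16.9
z = -15.9 / 16.9
z = -0.9408
NCE = NCE = 21.06z + 50
Carry z at full precision (z = -15.9 / 16.9) into the conversion:
NCE = 21.06 * (-15.9 / 16.9) + 50 = -334.854 / 16.9 + 50
NCE = -19.8138 + 50
NCE = 30.1862

30.1862


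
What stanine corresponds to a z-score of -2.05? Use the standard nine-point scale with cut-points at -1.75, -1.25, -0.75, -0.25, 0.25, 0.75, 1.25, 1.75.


Stanine boundaries: [-1.75, -1.25, -0.75, -0.25, 0.25, 0.75, 1.25, 1.75]
z = -2.05
Check each boundary:
  z < -1.75
  z < -1.25
  z < -0.75
  z < -0.25
  z < 0.25
  z < 0.75
  z < 1.25
  z < 1.75
Highest qualifying boundary gives stanine = 1

1


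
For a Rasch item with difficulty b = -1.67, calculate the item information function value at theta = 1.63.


P = 1/(1+exp(-(1.63--1.67))) = 0.9644
I = P*(1-P) = 0.9644 * 0.0356
I = 0.0343

0.0343


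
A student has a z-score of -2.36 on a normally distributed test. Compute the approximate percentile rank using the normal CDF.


CDF(z) = 0.5 * (1 + erf(z/sqrt(2)))
erf(-1.6688) = -0.9817
CDF = 0.0091
Percentile rank = 0.0091 * 100 = 0.91

0.91


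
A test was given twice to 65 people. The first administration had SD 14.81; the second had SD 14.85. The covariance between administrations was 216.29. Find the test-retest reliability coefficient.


r = cov(X,Y) / (SD_X * SD_Y)
r = 216.29 / (14.81 * 14.85)
r = 216.29 / 219.9285
r = 0.9835

0.9835


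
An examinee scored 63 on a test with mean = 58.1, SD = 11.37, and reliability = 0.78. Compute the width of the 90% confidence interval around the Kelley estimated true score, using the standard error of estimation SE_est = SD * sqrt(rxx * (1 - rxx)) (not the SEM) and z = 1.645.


True score estimate = 0.78*63 + 0.22*58.1 = 61.922
SE_est = SD * sqrt(rxx * (1 - rxx)) = 11.37 * sqrt(0.78 * 0.22) = 11.37 * sqrt(0.1716) = 4.70998
CI = T_est +/- z * SE_est, so width = 2 * z * SE_est = 2 * 1.645 * 4.70998
Width = 15.4958

15.4958


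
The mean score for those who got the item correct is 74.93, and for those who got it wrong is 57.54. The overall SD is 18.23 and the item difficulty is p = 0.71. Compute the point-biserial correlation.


q = 1 - p = 0.29
rpb = ((M1 - M0) / SD) * sqrt(p * q)
rpb = ((74.93 - 57.54) / 18.23) * sqrt(0.71 * 0.29)
rpb = 0.4329

0.4329


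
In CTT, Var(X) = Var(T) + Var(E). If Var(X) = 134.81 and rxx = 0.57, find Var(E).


var_true = rxx * var_obs = 0.57 * 134.81 = 76.8417
var_error = var_obs - var_true
var_error = 134.81 - 76.8417
var_error = 57.9683

57.9683


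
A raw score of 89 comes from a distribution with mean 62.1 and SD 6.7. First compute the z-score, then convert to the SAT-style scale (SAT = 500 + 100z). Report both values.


z = (X - mean) / SD = (89 - 62.1) / 6.7
z = 26.9 / 6.7
z = 4.0149
SAT-scale = SAT = 500 + 100z
Carry z at full precision (z = 26.9 / 6.7) into the conversion:
SAT-scale = 500 + 100 * (26.9 / 6.7) = 500 + 2690 / 6.7
SAT-scale = 500 + 401.4925
SAT-scale = 901.4925

901.4925


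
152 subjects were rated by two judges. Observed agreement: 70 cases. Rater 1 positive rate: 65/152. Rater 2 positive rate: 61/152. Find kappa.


P_o = 70/152 = 0.460526
P_e = (65*61 + 87*91) / 23104 = 0.514283
kappa = (P_o - P_e) / (1 - P_e)
kappa = (0.460526 - 0.514283) / (1 - 0.514283)
kappa = -0.1107

-0.1107


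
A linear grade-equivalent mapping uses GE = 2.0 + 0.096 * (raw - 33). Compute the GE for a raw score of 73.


raw - median = 73 - 33 = 40
slope * diff = 0.096 * 40 = 3.84
GE = 2.0 + 3.84
GE = 5.84

5.84


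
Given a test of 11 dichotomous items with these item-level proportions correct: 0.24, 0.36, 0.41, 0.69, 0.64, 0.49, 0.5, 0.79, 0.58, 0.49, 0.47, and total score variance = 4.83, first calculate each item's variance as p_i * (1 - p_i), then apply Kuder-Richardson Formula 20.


For each item, compute p_i * q_i:
  Item 1: 0.24 * 0.76 = 0.1824
  Item 2: 0.36 * 0.64 = 0.2304
  Item 3: 0.41 * 0.59 = 0.2419
  Item 4: 0.69 * 0.31 = 0.2139
  Item 5: 0.64 * 0.36 = 0.2304
  Item 6: 0.49 * 0.51 = 0.2499
  Item 7: 0.5 * 0.5 = 0.25
  Item 8: 0.79 * 0.21 = 0.1659
  Item 9: 0.58 * 0.42 = 0.2436
  Item 10: 0.49 * 0.51 = 0.2499
  Item 11: 0.47 * 0.53 = 0.2491
Sum(p_i * q_i) = 0.1824 + 0.2304 + 0.2419 + 0.2139 + 0.2304 + 0.2499 + 0.25 + 0.1659 + 0.2436 + 0.2499 + 0.2491 = 2.5074
KR-20 = (k/(k-1)) * (1 - Sum(p_i*q_i) / Var_total)
= (11/10) * (1 - 2.5074/4.83)
= 1.1 * 0.4809
KR-20 = 0.529

0.529


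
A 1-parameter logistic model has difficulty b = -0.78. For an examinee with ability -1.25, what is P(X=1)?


theta - b = -1.25 - -0.78 = -0.47
exp(-(theta - b)) = exp(0.47) = 1.6
P = 1 / (1 + 1.6)
P = 0.3846

0.3846


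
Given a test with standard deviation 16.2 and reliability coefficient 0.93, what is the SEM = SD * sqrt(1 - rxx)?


SEM = SD * sqrt(1 - rxx)
SEM = 16.2 * sqrt(1 - 0.93)
SEM = 16.2 * sqrt(0.07) = 16.2 * 0.264575
SEM = 4.2861

4.2861


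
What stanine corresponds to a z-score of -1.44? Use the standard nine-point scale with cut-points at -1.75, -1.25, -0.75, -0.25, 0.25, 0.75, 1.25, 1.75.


Stanine boundaries: [-1.75, -1.25, -0.75, -0.25, 0.25, 0.75, 1.25, 1.75]
z = -1.44
Check each boundary:
  z >= -1.75 -> could be stanine 2
  z < -1.25
  z < -0.75
  z < -0.25
  z < 0.25
  z < 0.75
  z < 1.25
  z < 1.75
Highest qualifying boundary gives stanine = 2

2


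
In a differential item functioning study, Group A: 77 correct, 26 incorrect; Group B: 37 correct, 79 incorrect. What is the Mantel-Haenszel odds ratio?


Odds_A = 77/26 = 2.9615
Odds_B = 37/79 = 0.4684
OR = Odds_A / Odds_B = 2.9615 / 0.4684
Exactly, OR = (77 * 79) / (26 * 37) = 6083 / 962
OR = 6.3233

6.3233


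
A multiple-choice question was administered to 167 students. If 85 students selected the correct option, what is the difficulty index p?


Item difficulty p = number correct / total examinees
p = 85 / 167
p = 0.509

0.509


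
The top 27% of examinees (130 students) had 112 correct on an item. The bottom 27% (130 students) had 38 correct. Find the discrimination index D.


p_upper = 112/130 = 0.8615
p_lower = 38/130 = 0.2923
D = 0.8615 - 0.2923 = 0.5692

0.5692


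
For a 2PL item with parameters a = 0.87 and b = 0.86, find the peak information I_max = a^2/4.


For 2PL, max info at theta = b = 0.86
I_max = a^2 / 4 = 0.87^2 / 4
= 0.7569 / 4
I_max = 0.1892

0.1892


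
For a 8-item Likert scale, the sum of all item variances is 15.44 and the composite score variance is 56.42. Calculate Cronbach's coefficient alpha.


alpha = (k/(k-1)) * (1 - sum(si^2)/s_total^2)
= (8/7) * (1 - 15.44/56.42)
alpha = 0.8301

0.8301


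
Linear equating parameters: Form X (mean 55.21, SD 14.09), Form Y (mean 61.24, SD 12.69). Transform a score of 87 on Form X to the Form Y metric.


slope = SD_Y / SD_X = 12.69 / 14.09 ~ 0.9006
intercept = mean_Y - slope * mean_X = 61.24 - (12.69 / 14.09) * 55.21 ~ 11.5157
Y = slope * X + intercept. To avoid rounding drift from the rounded slope/intercept, evaluate the equivalent form Y = mean_Y + SD_Y * (X - mean_X) / SD_X at full precision:
Y = 61.24 + 12.69 * (87 - 55.21) / 14.09
Y = 61.24 + 12.69 * 31.79 / 14.09
Y = 61.24 + 403.4151 / 14.09
Y = 61.24 + 28.6313
Y = 89.8713

89.8713


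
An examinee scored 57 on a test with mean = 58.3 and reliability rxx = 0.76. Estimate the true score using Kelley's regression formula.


T_est = rxx * X + (1 - rxx) * mean
T_est = 0.76 * 57 + 0.24 * 58.3
T_est = 43.32 + 13.992
T_est = 57.312

57.312


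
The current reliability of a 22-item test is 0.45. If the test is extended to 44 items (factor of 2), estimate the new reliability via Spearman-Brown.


r_new = (n * rxx) / (1 + (n-1) * rxx)
r_new = (2 * 0.45) / (1 + 1 * 0.45)
r_new = 0.9 / 1.45
r_new = 0.6207

0.6207


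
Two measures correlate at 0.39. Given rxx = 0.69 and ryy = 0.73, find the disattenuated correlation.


r_corrected = rxy / sqrt(rxx * ryy)
= 0.39 / sqrt(0.69 * 0.73)
= 0.39 / sqrt(0.5037)
= 0.39 / 0.709718
r_corrected = 0.5495

0.5495


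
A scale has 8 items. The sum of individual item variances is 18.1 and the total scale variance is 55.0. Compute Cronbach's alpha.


alpha = (k/(k-1)) * (1 - sum(si^2)/s_total^2)
= (8/7) * (1 - 18.1/55.0)
alpha = 0.7668

0.7668


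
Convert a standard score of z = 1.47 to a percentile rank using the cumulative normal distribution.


CDF(z) = 0.5 * (1 + erf(z/sqrt(2)))
erf(1.0394) = 0.8584
CDF = 0.9292
Percentile rank = 0.9292 * 100 = 92.92

92.92


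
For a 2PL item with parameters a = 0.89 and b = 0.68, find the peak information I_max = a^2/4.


For 2PL, max info at theta = b = 0.68
I_max = a^2 / 4 = 0.89^2 / 4
= 0.7921 / 4
I_max = 0.198

0.198


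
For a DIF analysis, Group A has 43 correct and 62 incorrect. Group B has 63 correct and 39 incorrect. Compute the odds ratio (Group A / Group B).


Odds_A = 43/62 = 0.6935
Odds_B = 63/39 = 1.6154
OR = Odds_A / Odds_B = 0.6935 / 1.6154
Exactly, OR = (43 * 39) / (62 * 63) = 1677 / 3906
OR = 0.4293

0.4293


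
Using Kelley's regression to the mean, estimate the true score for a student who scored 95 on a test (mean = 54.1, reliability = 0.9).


T_est = rxx * X + (1 - rxx) * mean
T_est = 0.9 * 95 + 0.1 * 54.1
T_est = 85.5 + 5.41
T_est = 90.91

90.91


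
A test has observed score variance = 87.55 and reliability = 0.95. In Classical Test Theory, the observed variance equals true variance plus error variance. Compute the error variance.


var_true = rxx * var_obs = 0.95 * 87.55 = 83.1725
var_error = var_obs - var_true
var_error = 87.55 - 83.1725
var_error = 4.3775

4.3775


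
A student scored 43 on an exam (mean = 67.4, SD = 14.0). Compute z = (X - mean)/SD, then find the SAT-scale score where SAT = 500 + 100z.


z = (X - mean) / SD = (43 - 67.4) / 14.0
z = -24.4 / 14.0
z = -1.7429
SAT-scale = SAT = 500 + 100z
Carry z at full precision (z = -24.4 / 14.0) into the conversion:
SAT-scale = 500 + 100 * (-24.4 / 14.0) = 500 + -2440 / 14.0
SAT-scale = 500 + -174.2857
SAT-scale = 325.7143

325.7143


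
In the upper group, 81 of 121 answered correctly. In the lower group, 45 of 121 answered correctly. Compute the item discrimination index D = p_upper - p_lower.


p_upper = 81/121 = 0.6694
p_lower = 45/121 = 0.3719
D = 0.6694 - 0.3719 = 0.2975

0.2975


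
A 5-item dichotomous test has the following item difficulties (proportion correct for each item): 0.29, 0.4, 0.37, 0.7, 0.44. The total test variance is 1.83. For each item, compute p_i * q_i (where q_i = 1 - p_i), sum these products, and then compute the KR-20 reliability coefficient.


For each item, compute p_i * q_i:
  Item 1: 0.29 * 0.71 = 0.2059
  Item 2: 0.4 * 0.6 = 0.24
  Item 3: 0.37 * 0.63 = 0.2331
  Item 4: 0.7 * 0.3 = 0.21
  Item 5: 0.44 * 0.56 = 0.2464
Sum(p_i * q_i) = 0.2059 + 0.24 + 0.2331 + 0.21 + 0.2464 = 1.1354
KR-20 = (k/(k-1)) * (1 - Sum(p_i*q_i) / Var_total)
= (5/4) * (1 - 1.1354/1.83)
= 1.25 * 0.3796
KR-20 = 0.4745

0.4745


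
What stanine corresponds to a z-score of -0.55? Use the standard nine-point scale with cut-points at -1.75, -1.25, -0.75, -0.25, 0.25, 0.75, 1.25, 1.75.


Stanine boundaries: [-1.75, -1.25, -0.75, -0.25, 0.25, 0.75, 1.25, 1.75]
z = -0.55
Check each boundary:
  z >= -1.75 -> could be stanine 2
  z >= -1.25 -> could be stanine 3
  z >= -0.75 -> could be stanine 4
  z < -0.25
  z < 0.25
  z < 0.75
  z < 1.25
  z < 1.75
Highest qualifying boundary gives stanine = 4

4


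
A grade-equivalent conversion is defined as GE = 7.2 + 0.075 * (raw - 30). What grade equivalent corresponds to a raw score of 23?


raw - median = 23 - 30 = -7
slope * diff = 0.075 * -7 = -0.525
GE = 7.2 + -0.525
GE = 6.675

6.675


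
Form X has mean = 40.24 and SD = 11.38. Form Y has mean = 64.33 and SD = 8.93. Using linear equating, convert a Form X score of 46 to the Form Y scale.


slope = SD_Y / SD_X = 8.93 / 11.38 ~ 0.7847
intercept = mean_Y - slope * mean_X = 64.33 - (8.93 / 11.38) * 40.24 ~ 32.7533
Y = slope * X + intercept. To avoid rounding drift from the rounded slope/intercept, evaluate the equivalent form Y = mean_Y + SD_Y * (X - mean_X) / SD_X at full precision:
Y = 64.33 + 8.93 * (46 - 40.24) / 11.38
Y = 64.33 + 8.93 * 5.76 / 11.38
Y = 64.33 + 51.4368 / 11.38
Y = 64.33 + 4.5199
Y = 68.8499

68.8499


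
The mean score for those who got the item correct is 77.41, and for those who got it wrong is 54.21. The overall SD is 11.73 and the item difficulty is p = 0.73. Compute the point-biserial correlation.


q = 1 - p = 0.27
rpb = ((M1 - M0) / SD) * sqrt(p * q)
rpb = ((77.41 - 54.21) / 11.73) * sqrt(0.73 * 0.27)
rpb = 0.8781

0.8781


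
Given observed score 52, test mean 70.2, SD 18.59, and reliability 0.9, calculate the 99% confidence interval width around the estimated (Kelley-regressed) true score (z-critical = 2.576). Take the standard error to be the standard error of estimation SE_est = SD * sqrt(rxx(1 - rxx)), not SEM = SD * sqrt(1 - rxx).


True score estimate = 0.9*52 + 0.1*70.2 = 53.82
SE_est = SD * sqrt(rxx * (1 - rxx)) = 18.59 * sqrt(0.9 * 0.1) = 18.59 * sqrt(0.09) = 5.577
CI = T_est +/- z * SE_est, so width = 2 * z * SE_est = 2 * 2.576 * 5.577
Width = 28.7327

28.7327


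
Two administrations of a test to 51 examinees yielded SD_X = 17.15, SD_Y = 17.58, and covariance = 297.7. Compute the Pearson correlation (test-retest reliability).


r = cov(X,Y) / (SD_X * SD_Y)
r = 297.7 / (17.15 * 17.58)
r = 297.7 / 301.497
r = 0.9874

0.9874


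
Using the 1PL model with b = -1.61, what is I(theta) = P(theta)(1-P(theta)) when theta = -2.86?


P = 1/(1+exp(-(-2.86--1.61))) = 0.2227
I = P*(1-P) = 0.2227 * 0.7773
I = 0.1731

0.1731


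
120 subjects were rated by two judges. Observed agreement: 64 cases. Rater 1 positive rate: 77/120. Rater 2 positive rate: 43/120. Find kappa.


P_o = 64/120 = 0.533333
P_e = (77*43 + 43*77) / 14400 = 0.459861
kappa = (P_o - P_e) / (1 - P_e)
kappa = (0.533333 - 0.459861) / (1 - 0.459861)
kappa = 0.136

0.136


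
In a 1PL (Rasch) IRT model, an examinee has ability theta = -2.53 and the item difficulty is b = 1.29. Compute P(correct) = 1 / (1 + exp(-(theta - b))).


theta - b = -2.53 - 1.29 = -3.82
exp(-(theta - b)) = exp(3.82) = 45.6042
P = 1 / (1 + 45.6042)
P = 0.0215

0.0215


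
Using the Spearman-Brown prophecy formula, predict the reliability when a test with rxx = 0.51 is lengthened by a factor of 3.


r_new = (n * rxx) / (1 + (n-1) * rxx)
r_new = (3 * 0.51) / (1 + 2 * 0.51)
r_new = 1.53 / 2.02
r_new = 0.7574

0.7574


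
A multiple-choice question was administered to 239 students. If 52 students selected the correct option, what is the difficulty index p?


Item difficulty p = number correct / total examinees
p = 52 / 239
p = 0.2176

0.2176


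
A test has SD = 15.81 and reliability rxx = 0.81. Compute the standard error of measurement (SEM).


SEM = SD * sqrt(1 - rxx)
SEM = 15.81 * sqrt(1 - 0.81)
SEM = 15.81 * sqrt(0.19) = 15.81 * 0.43589
SEM = 6.8914

6.8914


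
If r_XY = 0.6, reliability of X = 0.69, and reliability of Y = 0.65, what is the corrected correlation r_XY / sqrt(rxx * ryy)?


r_corrected = rxy / sqrt(rxx * ryy)
= 0.6 / sqrt(0.69 * 0.65)
= 0.6 / sqrt(0.4485)
= 0.6 / 0.669701
r_corrected = 0.8959

0.8959


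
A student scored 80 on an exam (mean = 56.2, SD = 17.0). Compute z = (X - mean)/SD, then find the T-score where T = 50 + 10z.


z = (X - mean) / SD = (80 - 56.2) / 17.0
z = 23.8 / 17.0
z = 1.4
T-score = T = 50 + 10z
Carry z at full precision (z = 23.8 / 17.0) into the conversion:
T-score = 50 + 10 * (23.8 / 17.0) = 50 + 238 / 17.0
T-score = 50 + 14.0
T-score = 64.0

64.0


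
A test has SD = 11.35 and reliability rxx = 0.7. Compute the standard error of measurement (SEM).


SEM = SD * sqrt(1 - rxx)
SEM = 11.35 * sqrt(1 - 0.7)
SEM = 11.35 * sqrt(0.3) = 11.35 * 0.547723
SEM = 6.2167

6.2167


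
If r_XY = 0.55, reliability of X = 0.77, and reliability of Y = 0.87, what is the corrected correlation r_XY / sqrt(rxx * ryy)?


r_corrected = rxy / sqrt(rxx * ryy)
= 0.55 / sqrt(0.77 * 0.87)
= 0.55 / sqrt(0.6699)
= 0.55 / 0.818474
r_corrected = 0.672

0.672


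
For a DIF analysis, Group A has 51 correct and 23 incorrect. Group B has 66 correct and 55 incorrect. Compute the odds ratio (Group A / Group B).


Odds_A = 51/23 = 2.2174
Odds_B = 66/55 = 1.2
OR = Odds_A / Odds_B = 2.2174 / 1.2
Exactly, OR = (51 * 55) / (23 * 66) = 2805 / 1518
OR = 1.8478

1.8478


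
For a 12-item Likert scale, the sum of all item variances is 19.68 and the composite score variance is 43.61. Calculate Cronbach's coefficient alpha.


alpha = (k/(k-1)) * (1 - sum(si^2)/s_total^2)
= (12/11) * (1 - 19.68/43.61)
alpha = 0.5986

0.5986


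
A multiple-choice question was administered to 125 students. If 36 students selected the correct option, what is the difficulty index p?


Item difficulty p = number correct / total examinees
p = 36 / 125
p = 0.288

0.288


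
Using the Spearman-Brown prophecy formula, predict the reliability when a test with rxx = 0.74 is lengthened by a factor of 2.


r_new = (n * rxx) / (1 + (n-1) * rxx)
r_new = (2 * 0.74) / (1 + 1 * 0.74)
r_new = 1.48 / 1.74
r_new = 0.8506

0.8506


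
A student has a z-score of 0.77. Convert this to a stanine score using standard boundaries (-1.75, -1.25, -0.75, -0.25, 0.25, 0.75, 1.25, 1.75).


Stanine boundaries: [-1.75, -1.25, -0.75, -0.25, 0.25, 0.75, 1.25, 1.75]
z = 0.77
Check each boundary:
  z >= -1.75 -> could be stanine 2
  z >= -1.25 -> could be stanine 3
  z >= -0.75 -> could be stanine 4
  z >= -0.25 -> could be stanine 5
  z >= 0.25 -> could be stanine 6
  z >= 0.75 -> could be stanine 7
  z < 1.25
  z < 1.75
Highest qualifying boundary gives stanine = 7

7


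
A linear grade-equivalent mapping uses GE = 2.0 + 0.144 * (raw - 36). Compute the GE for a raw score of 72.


raw - median = 72 - 36 = 36
slope * diff = 0.144 * 36 = 5.184
GE = 2.0 + 5.184
GE = 7.184

7.184


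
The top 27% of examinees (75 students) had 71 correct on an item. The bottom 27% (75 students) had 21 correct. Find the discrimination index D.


p_upper = 71/75 = 0.9467
p_lower = 21/75 = 0.28
D = 0.9467 - 0.28 = 0.6667

0.6667


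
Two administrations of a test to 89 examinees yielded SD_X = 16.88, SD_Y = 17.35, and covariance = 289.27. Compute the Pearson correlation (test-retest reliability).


r = cov(X,Y) / (SD_X * SD_Y)
r = 289.27 / (16.88 * 17.35)
r = 289.27 / 292.868
r = 0.9877

0.9877


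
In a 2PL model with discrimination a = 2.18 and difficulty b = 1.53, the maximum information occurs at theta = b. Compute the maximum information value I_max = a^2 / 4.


For 2PL, max info at theta = b = 1.53
I_max = a^2 / 4 = 2.18^2 / 4
= 4.7524 / 4
I_max = 1.1881

1.1881


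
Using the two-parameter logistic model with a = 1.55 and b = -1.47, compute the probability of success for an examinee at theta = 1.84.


a*(theta - b) = 1.55 * (1.84 - -1.47) = 5.1305
exp(-5.1305) = 0.0059
P = 1 / (1 + 0.0059)
P = 0.9941

0.9941


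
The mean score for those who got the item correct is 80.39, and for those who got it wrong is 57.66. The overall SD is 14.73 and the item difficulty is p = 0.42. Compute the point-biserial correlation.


q = 1 - p = 0.58
rpb = ((M1 - M0) / SD) * sqrt(p * q)
rpb = ((80.39 - 57.66) / 14.73) * sqrt(0.42 * 0.58)
rpb = 0.7616

0.7616


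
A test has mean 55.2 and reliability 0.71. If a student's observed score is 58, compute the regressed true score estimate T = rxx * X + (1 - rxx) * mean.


T_est = rxx * X + (1 - rxx) * mean
T_est = 0.71 * 58 + 0.29 * 55.2
T_est = 41.18 + 16.008
T_est = 57.188

57.188


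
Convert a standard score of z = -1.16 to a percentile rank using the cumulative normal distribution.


CDF(z) = 0.5 * (1 + erf(z/sqrt(2)))
erf(-0.8202) = -0.754
CDF = 0.123
Percentile rank = 0.123 * 100 = 12.3

12.3


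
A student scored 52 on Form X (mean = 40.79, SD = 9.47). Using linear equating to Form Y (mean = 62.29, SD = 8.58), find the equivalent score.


slope = SD_Y / SD_X = 8.58 / 9.47 ~ 0.906
intercept = mean_Y - slope * mean_X = 62.29 - (8.58 / 9.47) * 40.79 ~ 25.3335
Y = slope * X + intercept. To avoid rounding drift from the rounded slope/intercept, evaluate the equivalent form Y = mean_Y + SD_Y * (X - mean_X) / SD_X at full precision:
Y = 62.29 + 8.58 * (52 - 40.79) / 9.47
Y = 62.29 + 8.58 * 11.21 / 9.47
Y = 62.29 + 96.1818 / 9.47
Y = 62.29 + 10.1565
Y = 72.4465

72.4465


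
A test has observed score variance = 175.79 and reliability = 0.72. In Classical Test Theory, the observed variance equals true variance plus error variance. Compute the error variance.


var_true = rxx * var_obs = 0.72 * 175.79 = 126.5688
var_error = var_obs - var_true
var_error = 175.79 - 126.5688
var_error = 49.2212

49.2212


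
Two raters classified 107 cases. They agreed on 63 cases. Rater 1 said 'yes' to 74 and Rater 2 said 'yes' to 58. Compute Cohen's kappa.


P_o = 63/107 = 0.588785
P_e = (74*58 + 33*49) / 11449 = 0.516115
kappa = (P_o - P_e) / (1 - P_e)
kappa = (0.588785 - 0.516115) / (1 - 0.516115)
kappa = 0.1502

0.1502


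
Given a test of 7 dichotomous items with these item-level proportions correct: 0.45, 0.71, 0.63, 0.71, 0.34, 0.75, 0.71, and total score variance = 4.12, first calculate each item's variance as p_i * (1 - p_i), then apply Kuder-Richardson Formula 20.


For each item, compute p_i * q_i:
  Item 1: 0.45 * 0.55 = 0.2475
  Item 2: 0.71 * 0.29 = 0.2059
  Item 3: 0.63 * 0.37 = 0.2331
  Item 4: 0.71 * 0.29 = 0.2059
  Item 5: 0.34 * 0.66 = 0.2244
  Item 6: 0.75 * 0.25 = 0.1875
  Item 7: 0.71 * 0.29 = 0.2059
Sum(p_i * q_i) = 0.2475 + 0.2059 + 0.2331 + 0.2059 + 0.2244 + 0.1875 + 0.2059 = 1.5102
KR-20 = (k/(k-1)) * (1 - Sum(p_i*q_i) / Var_total)
= (7/6) * (1 - 1.5102/4.12)
= 1.1667 * 0.6334
KR-20 = 0.739

0.739


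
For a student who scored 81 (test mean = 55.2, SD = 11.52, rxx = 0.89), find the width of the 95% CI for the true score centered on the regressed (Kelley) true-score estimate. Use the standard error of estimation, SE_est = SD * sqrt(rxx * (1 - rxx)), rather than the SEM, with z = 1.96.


True score estimate = 0.89*81 + 0.11*55.2 = 78.162
SE_est = SD * sqrt(rxx * (1 - rxx)) = 11.52 * sqrt(0.89 * 0.11) = 11.52 * sqrt(0.0979) = 3.60449
CI = T_est +/- z * SE_est, so width = 2 * z * SE_est = 2 * 1.96 * 3.60449
Width = 14.1296

14.1296


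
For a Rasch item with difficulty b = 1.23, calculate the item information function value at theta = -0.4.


P = 1/(1+exp(-(-0.4-1.23))) = 0.1638
I = P*(1-P) = 0.1638 * 0.8362
I = 0.137

0.137


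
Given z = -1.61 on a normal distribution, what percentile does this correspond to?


CDF(z) = 0.5 * (1 + erf(z/sqrt(2)))
erf(-1.1384) = -0.8926
CDF = 0.0537
Percentile rank = 0.0537 * 100 = 5.37

5.37


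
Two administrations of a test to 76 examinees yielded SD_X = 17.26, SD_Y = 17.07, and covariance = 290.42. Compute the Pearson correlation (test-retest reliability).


r = cov(X,Y) / (SD_X * SD_Y)
r = 290.42 / (17.26 * 17.07)
r = 290.42 / 294.6282
r = 0.9857

0.9857


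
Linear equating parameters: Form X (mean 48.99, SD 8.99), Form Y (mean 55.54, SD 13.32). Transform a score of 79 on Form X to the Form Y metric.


slope = SD_Y / SD_X = 13.32 / 8.99 ~ 1.4816
intercept = mean_Y - slope * mean_X = 55.54 - (13.32 / 8.99) * 48.99 ~ -17.0459
Y = slope * X + intercept. To avoid rounding drift from the rounded slope/intercept, evaluate the equivalent form Y = mean_Y + SD_Y * (X - mean_X) / SD_X at full precision:
Y = 55.54 + 13.32 * (79 - 48.99) / 8.99
Y = 55.54 + 13.32 * 30.01 / 8.99
Y = 55.54 + 399.7332 / 8.99
Y = 55.54 + 44.4642
Y = 100.0042

100.0042


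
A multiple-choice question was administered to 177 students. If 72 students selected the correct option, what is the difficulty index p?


Item difficulty p = number correct / total examinees
p = 72 / 177
p = 0.4068

0.4068


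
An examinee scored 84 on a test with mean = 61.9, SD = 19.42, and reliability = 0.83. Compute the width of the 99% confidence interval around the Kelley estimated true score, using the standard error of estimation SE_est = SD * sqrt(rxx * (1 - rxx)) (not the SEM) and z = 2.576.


True score estimate = 0.83*84 + 0.17*61.9 = 80.243
SE_est = SD * sqrt(rxx * (1 - rxx)) = 19.42 * sqrt(0.83 * 0.17) = 19.42 * sqrt(0.1411) = 7.294789
CI = T_est +/- z * SE_est, so width = 2 * z * SE_est = 2 * 2.576 * 7.294789
Width = 37.5828

37.5828


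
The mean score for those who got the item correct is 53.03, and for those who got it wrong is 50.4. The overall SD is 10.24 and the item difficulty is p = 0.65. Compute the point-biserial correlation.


q = 1 - p = 0.35
rpb = ((M1 - M0) / SD) * sqrt(p * q)
rpb = ((53.03 - 50.4) / 10.24) * sqrt(0.65 * 0.35)
rpb = 0.1225

0.1225


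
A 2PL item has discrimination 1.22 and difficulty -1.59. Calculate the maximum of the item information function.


For 2PL, max info at theta = b = -1.59
I_max = a^2 / 4 = 1.22^2 / 4
= 1.4884 / 4
I_max = 0.3721

0.3721


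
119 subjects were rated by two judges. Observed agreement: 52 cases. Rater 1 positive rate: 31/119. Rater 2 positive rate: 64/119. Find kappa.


P_o = 52/119 = 0.436975
P_e = (31*64 + 88*55) / 14161 = 0.481887
kappa = (P_o - P_e) / (1 - P_e)
kappa = (0.436975 - 0.481887) / (1 - 0.481887)
kappa = -0.0867

-0.0867


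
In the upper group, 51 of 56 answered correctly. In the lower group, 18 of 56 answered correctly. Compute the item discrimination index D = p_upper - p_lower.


p_upper = 51/56 = 0.9107
p_lower = 18/56 = 0.3214
D = 0.9107 - 0.3214 = 0.5893

0.5893


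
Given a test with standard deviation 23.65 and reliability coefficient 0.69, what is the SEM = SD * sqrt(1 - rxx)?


SEM = SD * sqrt(1 - rxx)
SEM = 23.65 * sqrt(1 - 0.69)
SEM = 23.65 * sqrt(0.31) = 23.65 * 0.556776
SEM = 13.1678

13.1678


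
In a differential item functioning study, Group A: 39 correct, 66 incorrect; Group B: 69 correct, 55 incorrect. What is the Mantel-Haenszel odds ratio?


Odds_A = 39/66 = 0.5909
Odds_B = 69/55 = 1.2545
OR = Odds_A / Odds_B = 0.5909 / 1.2545
Exactly, OR = (39 * 55) / (66 * 69) = 2145 / 4554
OR = 0.471

0.471
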